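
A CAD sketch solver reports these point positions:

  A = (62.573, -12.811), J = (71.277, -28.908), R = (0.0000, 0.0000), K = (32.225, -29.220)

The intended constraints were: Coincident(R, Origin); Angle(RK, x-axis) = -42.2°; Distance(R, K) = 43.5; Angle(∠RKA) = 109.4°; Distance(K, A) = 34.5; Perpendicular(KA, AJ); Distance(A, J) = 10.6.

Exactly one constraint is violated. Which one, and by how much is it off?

Distance(A, J) = 10.6 — off by 7.70.

R = (0.00, 0.00) ✓; RK at -42.20° ✓; |RK| = 43.50 ✓; ∠RKA = 109.4° ✓; |KA| = 34.50 ✓; ∠(KA, AJ) = 90.00° ✓; |AJ| = 18.30 ✗.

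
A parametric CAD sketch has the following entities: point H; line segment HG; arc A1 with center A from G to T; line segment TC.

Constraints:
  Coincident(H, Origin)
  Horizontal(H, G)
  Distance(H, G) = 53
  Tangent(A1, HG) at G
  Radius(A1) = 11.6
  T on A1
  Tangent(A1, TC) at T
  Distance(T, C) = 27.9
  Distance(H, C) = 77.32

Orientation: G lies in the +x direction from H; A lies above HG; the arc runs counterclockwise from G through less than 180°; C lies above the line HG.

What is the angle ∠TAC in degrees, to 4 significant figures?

67.42°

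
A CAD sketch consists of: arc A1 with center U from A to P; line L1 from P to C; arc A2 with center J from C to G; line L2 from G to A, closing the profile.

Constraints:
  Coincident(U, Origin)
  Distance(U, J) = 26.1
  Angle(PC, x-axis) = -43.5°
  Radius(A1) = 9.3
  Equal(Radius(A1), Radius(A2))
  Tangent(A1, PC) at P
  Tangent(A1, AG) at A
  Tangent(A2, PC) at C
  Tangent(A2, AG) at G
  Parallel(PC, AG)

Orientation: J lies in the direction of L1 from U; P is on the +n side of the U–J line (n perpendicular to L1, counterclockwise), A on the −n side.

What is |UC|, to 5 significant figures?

27.707

Tangency of A1 to both parallel lines with radius 9.3 puts P and A at U ± 9.3·n: P = (6.4017, 6.7460), A = (-6.4017, -6.7460). Equal radii place C and G the same way about J: C = J + 9.3·n = (25.334, -11.220), G = J − 9.3·n = (12.531, -24.712). Then |UC| = |C − U| = 27.707.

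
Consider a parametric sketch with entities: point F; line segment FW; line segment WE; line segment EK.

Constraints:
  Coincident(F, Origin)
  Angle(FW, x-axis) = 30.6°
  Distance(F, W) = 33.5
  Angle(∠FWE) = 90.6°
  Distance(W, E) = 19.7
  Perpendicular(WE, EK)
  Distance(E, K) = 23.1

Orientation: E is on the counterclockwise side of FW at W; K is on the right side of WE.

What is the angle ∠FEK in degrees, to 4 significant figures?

149.1°

F is at the origin; FW runs at 30.6° with length 33.5, so W = 33.5·(cos 30.6°, sin 30.6°) = (28.83, 17.05). ∠FWE = 90.6°, so WE runs at 30.6° + (180° − 90.6°) = 120.0° from the x-axis; with |WE| = 19.7, E = W + 19.7·(cos 120.0°, sin 120.0°) = (18.98, 34.11). The perpendicularity gives EK at right angles to WE; with |EK| = 23.1 on the right of WE, K = E + 23.1·(0.8660, 0.5000) = (38.99, 45.66). Then cos ∠FEK = EF·EK / (|EF||EK|), giving 149.1°.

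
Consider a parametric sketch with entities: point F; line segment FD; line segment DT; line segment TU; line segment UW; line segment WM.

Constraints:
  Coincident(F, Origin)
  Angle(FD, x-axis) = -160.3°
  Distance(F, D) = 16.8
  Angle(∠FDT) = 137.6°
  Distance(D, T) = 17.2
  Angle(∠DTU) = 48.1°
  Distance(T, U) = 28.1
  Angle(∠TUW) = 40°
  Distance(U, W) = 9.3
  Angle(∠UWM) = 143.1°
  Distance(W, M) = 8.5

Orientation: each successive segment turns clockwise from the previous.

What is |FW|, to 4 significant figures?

11.15

F is at the origin; FD runs at -160.3° with length 16.8, so D = (-15.82, -5.663). ∠FDT = 137.6° gives DT at 157.3° from the x-axis; with |DT| = 17.2, T = (-31.68, 0.9744). ∠DTU = 48.1° gives TU at 25.40° from the x-axis; with |TU| = 28.1, U = (-6.301, 13.03). ∠TUW = 40.0° gives UW at -114.6° from the x-axis; with |UW| = 9.3, W = (-10.17, 4.572). Then |FW| = |W − F| = 11.15.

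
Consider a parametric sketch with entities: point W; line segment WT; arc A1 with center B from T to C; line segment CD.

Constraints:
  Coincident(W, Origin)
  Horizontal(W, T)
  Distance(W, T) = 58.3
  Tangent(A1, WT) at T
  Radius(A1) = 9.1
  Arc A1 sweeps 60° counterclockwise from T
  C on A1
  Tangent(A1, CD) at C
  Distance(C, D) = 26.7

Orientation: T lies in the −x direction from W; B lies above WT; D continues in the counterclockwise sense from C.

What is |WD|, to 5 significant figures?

46.259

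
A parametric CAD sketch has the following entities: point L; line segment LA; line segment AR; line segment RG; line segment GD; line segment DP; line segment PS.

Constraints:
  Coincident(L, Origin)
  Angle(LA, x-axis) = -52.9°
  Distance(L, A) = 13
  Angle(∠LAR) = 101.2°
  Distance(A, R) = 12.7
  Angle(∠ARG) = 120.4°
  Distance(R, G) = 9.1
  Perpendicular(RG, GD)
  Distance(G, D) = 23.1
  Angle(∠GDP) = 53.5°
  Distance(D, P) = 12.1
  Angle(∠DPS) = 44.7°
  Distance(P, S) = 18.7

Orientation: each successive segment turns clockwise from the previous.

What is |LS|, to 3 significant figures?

15.9

L is at the origin; LA runs at -52.9° with length 13.0, so A = (7.84, -10.4). ∠LAR = 101.2° gives AR at -132° from the x-axis; with |AR| = 12.7, R = (-0.607, -19.9). ∠ARG = 120.4° gives RG at 169° from the x-axis; with |RG| = 9.1, G = (-9.53, -18.1). RG is perpendicular to GD, so GD runs at 78.7°; with |GD| = 23.1, D = (-5.00, 4.58). ∠GDP = 53.5° gives DP at -47.8° from the x-axis; with |DP| = 12.1, P = (3.12, -4.38). ∠DPS = 44.7° gives PS at 177° from the x-axis; with |PS| = 18.7, S = (-15.5, -3.37). Then |LS| = |S − L| = 15.9.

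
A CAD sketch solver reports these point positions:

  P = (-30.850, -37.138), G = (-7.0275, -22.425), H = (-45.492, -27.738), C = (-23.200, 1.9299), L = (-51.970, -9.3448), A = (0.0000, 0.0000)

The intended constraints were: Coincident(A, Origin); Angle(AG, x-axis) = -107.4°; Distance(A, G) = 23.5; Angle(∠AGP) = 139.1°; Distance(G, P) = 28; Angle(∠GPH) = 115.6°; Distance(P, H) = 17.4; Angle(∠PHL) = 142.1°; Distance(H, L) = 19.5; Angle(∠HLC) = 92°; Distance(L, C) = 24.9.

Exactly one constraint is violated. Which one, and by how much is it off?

Distance(L, C) = 24.9 — off by 6.00.

A = (0.00, 0.00) ✓; AG at -107.4° ✓; |AG| = 23.50 ✓; ∠AGP = 139.1° ✓; |GP| = 28.00 ✓; ∠GPH = 115.6° ✓; |PH| = 17.40 ✓; ∠PHL = 142.1° ✓; |HL| = 19.50 ✓; ∠HLC = 92.00° ✓; |LC| = 30.90 ✗.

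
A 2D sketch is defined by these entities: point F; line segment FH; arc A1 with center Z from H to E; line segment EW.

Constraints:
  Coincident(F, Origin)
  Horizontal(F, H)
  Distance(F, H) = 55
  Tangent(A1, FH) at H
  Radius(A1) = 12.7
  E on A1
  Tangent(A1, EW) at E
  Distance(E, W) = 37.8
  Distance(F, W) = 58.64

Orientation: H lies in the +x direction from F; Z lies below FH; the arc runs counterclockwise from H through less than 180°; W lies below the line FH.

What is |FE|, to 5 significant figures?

43.751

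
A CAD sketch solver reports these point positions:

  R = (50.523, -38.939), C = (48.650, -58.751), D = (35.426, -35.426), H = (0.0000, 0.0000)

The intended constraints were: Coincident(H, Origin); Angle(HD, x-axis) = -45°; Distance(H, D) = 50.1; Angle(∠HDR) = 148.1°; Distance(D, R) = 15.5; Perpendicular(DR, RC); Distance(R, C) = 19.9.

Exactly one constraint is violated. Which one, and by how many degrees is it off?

Perpendicular(DR, RC) — off by 7.70°.

H = (0.00, 0.00) ✓; HD at -45.00° ✓; |HD| = 50.10 ✓; ∠HDR = 148.1° ✓; |DR| = 15.50 ✓; ∠(DR, RC) = 82.30° ✗; |RC| = 19.90 ✓.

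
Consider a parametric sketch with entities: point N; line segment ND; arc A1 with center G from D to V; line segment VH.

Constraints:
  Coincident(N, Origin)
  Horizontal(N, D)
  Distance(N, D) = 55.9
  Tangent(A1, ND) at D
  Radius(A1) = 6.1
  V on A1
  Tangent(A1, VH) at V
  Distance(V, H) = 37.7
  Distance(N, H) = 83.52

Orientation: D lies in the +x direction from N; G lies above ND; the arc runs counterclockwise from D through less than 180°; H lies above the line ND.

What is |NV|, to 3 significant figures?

61.9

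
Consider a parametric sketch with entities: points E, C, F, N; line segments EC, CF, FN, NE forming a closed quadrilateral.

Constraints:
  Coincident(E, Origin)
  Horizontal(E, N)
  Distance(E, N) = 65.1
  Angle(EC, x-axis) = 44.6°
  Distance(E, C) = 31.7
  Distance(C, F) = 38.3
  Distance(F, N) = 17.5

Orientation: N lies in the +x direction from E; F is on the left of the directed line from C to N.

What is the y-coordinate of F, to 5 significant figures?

16.882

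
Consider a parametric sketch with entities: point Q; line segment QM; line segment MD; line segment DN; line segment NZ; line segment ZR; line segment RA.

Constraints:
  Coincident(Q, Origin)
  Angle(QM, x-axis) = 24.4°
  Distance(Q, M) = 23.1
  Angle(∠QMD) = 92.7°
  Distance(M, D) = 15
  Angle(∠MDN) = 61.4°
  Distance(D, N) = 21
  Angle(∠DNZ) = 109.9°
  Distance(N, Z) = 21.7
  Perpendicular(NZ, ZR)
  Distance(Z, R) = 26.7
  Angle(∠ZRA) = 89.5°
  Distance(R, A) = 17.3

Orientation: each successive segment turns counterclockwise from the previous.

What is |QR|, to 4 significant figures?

36.15

Q is at the origin; QM runs at 24.4° with length 23.1, so M = (21.04, 9.543). ∠QMD = 92.7° gives MD at 111.7° from the x-axis; with |MD| = 15.0, D = (15.49, 23.48). ∠MDN = 61.4° gives DN at -129.7° from the x-axis; with |DN| = 21.0, N = (2.076, 7.322). ∠DNZ = 109.9° gives NZ at -59.60° from the x-axis; with |NZ| = 21.7, Z = (13.06, -11.39). The perpendicularity gives ZR at right angles to NZ, so ZR runs at 30.40°; with |ZR| = 26.7, R = (36.09, 2.117). Then |QR| = |R − Q| = 36.15.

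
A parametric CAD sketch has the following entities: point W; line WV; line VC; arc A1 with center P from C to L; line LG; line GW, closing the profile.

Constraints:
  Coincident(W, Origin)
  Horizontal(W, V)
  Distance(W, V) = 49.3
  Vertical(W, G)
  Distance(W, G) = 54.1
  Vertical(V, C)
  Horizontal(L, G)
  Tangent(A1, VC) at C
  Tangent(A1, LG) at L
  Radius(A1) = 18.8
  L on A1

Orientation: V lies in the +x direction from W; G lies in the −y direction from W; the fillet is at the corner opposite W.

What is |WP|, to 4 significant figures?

46.65

W and G share the same x with |WG| = 54.1 and G on the −y side, so G = (0.000, -54.10). The virtual corner opposite W is at (49.30, -54.10). Tangency of A1 to VC means the radius PC is perpendicular to VC and tangency of A1 to LG means the radius PL is perpendicular to LG, with radius 18.8, so the center P sits 18.8 in from both sides at P = (30.50, -35.30). Then |WP| = |P − W| = 46.65.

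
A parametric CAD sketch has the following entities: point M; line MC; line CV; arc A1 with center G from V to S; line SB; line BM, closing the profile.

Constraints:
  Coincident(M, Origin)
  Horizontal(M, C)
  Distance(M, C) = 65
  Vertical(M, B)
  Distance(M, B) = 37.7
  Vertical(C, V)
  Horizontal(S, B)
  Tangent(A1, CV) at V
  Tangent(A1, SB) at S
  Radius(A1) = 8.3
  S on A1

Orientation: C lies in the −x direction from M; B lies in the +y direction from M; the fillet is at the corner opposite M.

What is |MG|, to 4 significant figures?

63.87

M is at the origin; MC is horizontal with |MC| = 65.0 and C on the −x side, so C = (-65.00, 0.000). M and B share the same x with |MB| = 37.7 and B on the +y side, so B = (0.000, 37.70). The virtual corner opposite M is at (-65.00, 37.70). Tangency of A1 to CV means the radius GV is perpendicular to CV and tangency of A1 to SB means the radius GS is perpendicular to SB, with radius 8.3, so the center G sits 8.3 in from both sides at G = (-56.70, 29.40). Then |MG| = |G − M| = 63.87.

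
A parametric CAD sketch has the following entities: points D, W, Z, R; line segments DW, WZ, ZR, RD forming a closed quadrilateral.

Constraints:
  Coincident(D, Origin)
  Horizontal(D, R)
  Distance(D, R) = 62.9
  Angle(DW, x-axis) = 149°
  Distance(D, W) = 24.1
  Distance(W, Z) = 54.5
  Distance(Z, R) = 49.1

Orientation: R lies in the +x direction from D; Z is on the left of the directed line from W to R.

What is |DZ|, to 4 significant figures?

45.57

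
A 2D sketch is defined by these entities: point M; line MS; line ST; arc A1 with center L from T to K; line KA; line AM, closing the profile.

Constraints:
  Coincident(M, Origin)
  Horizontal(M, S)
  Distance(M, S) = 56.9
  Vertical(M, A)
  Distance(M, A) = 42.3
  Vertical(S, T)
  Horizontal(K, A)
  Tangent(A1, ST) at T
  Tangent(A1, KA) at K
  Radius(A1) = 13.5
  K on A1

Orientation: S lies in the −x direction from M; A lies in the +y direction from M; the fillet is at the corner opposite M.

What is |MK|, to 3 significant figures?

60.6

The virtual corner opposite M is at (-56.9, 42.3). Since A1 is tangent to ST there, LT ⟂ ST and since A1 is tangent to KA there, LK ⟂ KA, with radius 13.5, so the center L sits 13.5 in from both sides at L = (-43.4, 28.8). That places the tangent points at T = (-56.9, 28.8) on ST and K = (-43.4, 42.3) on KA. Then |MK| = |K − M| = 60.6.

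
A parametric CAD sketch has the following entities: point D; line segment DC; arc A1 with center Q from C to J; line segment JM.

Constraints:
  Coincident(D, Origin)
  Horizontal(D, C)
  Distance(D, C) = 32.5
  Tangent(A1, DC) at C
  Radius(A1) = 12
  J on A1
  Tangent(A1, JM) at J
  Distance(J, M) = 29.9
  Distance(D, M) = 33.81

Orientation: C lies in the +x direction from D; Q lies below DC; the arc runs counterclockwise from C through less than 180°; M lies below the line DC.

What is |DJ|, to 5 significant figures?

22.802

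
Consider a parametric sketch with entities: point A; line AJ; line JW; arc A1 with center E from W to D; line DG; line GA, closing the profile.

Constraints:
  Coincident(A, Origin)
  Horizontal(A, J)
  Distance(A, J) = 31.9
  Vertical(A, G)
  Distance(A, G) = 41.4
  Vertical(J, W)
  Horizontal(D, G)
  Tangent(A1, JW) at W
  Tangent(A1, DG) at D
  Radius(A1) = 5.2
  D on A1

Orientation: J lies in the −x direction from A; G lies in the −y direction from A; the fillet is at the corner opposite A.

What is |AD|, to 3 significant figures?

49.3

A is at the origin; AJ is horizontal with |AJ| = 31.9 and J on the −x side, so J = (-31.9, 0.00). A and G share the same x with |AG| = 41.4 and G on the −y side, so G = (0.00, -41.4). The virtual corner opposite A is at (-31.9, -41.4). Tangency of A1 to JW means the radius EW is perpendicular to JW and since A1 is tangent to DG there, ED ⟂ DG, with radius 5.2, so the center E sits 5.2 in from both sides at E = (-26.7, -36.2). That places the tangent points at W = (-31.9, -36.2) on JW and D = (-26.7, -41.4) on DG. Then |AD| = |D − A| = 49.3.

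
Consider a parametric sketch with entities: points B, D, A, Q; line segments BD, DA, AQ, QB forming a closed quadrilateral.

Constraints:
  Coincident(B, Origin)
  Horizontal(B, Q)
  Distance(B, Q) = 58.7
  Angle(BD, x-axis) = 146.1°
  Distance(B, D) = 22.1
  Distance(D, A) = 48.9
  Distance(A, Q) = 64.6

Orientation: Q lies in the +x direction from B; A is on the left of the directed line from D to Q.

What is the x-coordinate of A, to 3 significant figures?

15.3

B is at the origin; B and Q share the same y with |BQ| = 58.7 and Q in +x, so Q = (58.7, 0). BD runs at 146.1° with |BD| = 22.1, so D = (-18.3, 12.3). A is determined by |DA| = 48.9 and |AQ| = 64.6 together: it lies at the intersection of circle(D, 48.9) and circle(Q, 64.6). With |DQ| = 78.0, the foot of the radical line on DQ is 27.6 from D and the perpendicular offset is √(48.9² − 27.6²) = 40.4. Taking the left-of-DQ solution: A = (15.3, 47.8).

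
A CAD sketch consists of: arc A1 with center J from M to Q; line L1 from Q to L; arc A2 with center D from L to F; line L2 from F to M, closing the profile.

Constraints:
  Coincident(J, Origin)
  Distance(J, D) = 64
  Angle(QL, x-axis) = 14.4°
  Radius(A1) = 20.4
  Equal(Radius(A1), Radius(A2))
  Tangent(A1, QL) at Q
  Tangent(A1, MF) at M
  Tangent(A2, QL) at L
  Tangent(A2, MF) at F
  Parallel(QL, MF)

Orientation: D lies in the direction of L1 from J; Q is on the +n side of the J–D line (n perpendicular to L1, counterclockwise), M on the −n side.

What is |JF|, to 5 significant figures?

67.173

The slot axis is L1's direction at 14.4°, so u = (cos 14.4°, sin 14.4°) = (0.96858, 0.24869) and n = (−sin 14.4°, cos 14.4°) = (-0.24869, 0.96858). J is at the origin and D lies 64.0 along u from J, so D = 64.0·u = (61.989, 15.916). Tangency of A1 to both parallel lines with radius 20.4 puts Q and M at J ± 20.4·n: Q = (-5.0733, 19.759), M = (5.0733, -19.759). Equal radii place L and F the same way about D: L = D + 20.4·n = (56.916, 35.675), F = D − 20.4·n = (67.063, -3.8429). Then |JF| = |F − J| = 67.173.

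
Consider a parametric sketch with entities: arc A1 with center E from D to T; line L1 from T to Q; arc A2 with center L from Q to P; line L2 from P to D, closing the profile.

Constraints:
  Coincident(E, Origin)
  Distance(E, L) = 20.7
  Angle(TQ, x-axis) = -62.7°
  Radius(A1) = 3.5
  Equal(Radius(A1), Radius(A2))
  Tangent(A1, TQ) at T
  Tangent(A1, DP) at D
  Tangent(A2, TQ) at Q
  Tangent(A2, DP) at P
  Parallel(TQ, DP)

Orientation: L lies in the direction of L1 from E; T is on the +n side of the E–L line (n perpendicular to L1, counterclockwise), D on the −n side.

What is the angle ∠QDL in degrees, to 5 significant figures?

9.0868°

Tangency of A1 to both parallel lines with radius 3.5 puts T and D at E ± 3.5·n: T = (3.1102, 1.6053), D = (-3.1102, -1.6053). Equal radii place Q and P the same way about L: Q = L + 3.5·n = (12.604, -16.789), P = L − 3.5·n = (6.3839, -20.000). Then cos ∠QDL = DQ·DL / (|DQ||DL|), giving 9.0868°.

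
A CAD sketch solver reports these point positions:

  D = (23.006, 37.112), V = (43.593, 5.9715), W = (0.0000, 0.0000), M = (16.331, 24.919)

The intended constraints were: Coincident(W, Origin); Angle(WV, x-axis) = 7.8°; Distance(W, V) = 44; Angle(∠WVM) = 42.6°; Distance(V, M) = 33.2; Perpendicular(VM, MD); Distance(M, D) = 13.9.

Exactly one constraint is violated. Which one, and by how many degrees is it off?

Perpendicular(VM, MD) — off by 6.10°.

W = (0.00, 0.00) ✓; WV at 7.800° ✓; |WV| = 44.00 ✓; ∠WVM = 42.60° ✓; |VM| = 33.20 ✓; ∠(VM, MD) = 83.90° ✗; |MD| = 13.90 ✓.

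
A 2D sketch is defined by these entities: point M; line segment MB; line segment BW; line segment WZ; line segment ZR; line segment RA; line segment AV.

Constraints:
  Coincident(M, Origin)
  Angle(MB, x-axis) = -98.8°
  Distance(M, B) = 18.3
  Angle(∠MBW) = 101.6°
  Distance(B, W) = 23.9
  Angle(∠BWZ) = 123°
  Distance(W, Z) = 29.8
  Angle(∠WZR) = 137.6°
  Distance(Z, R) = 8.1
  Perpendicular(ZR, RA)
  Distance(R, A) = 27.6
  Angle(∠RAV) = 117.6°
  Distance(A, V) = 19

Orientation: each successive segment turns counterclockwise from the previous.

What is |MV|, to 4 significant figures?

11.97

M is at the origin; MB runs at -98.8° with length 18.3, so B = (-2.800, -18.08). ∠MBW = 101.6° gives BW at -20.40° from the x-axis; with |BW| = 23.9, W = (19.60, -26.42). ∠BWZ = 123.0° gives WZ at 36.60° from the x-axis; with |WZ| = 29.8, Z = (43.53, -8.648). ∠WZR = 137.6° gives ZR at 79.00° from the x-axis; with |ZR| = 8.1, R = (45.07, -0.6968). ZR ⟂ RA, so RA runs at 169.0°; with |RA| = 27.6, A = (17.98, 4.570). ∠RAV = 117.6° gives AV at -128.6° from the x-axis; with |AV| = 19.0, V = (6.124, -10.28). Then |MV| = |V − M| = 11.97.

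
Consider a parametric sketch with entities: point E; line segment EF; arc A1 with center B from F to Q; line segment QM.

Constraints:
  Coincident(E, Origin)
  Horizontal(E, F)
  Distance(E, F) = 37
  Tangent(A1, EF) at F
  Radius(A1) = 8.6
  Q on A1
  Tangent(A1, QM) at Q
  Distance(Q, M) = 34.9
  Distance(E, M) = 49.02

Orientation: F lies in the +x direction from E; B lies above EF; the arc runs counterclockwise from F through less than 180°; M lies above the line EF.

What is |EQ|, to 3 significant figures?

46.1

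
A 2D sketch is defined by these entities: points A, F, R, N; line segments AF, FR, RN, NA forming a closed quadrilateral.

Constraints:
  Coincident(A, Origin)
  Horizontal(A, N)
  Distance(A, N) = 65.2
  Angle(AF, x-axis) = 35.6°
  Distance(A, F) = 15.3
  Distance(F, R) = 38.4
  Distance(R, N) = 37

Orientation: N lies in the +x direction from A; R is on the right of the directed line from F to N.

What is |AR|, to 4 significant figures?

41.60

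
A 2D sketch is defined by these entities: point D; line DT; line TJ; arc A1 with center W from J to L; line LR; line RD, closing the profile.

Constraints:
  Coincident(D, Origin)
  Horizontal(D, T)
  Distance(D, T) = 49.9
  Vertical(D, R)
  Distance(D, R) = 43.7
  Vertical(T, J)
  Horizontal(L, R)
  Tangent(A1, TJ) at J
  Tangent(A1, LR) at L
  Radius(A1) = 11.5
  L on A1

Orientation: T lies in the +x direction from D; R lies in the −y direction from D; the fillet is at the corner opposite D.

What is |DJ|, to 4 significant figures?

59.39

The virtual corner opposite D is at (49.90, -43.70). Tangency of A1 to TJ means the radius WJ is perpendicular to TJ and since A1 is tangent to LR there, WL ⟂ LR, with radius 11.5, so the center W sits 11.5 in from both sides at W = (38.40, -32.20). That places the tangent points at J = (49.90, -32.20) on TJ and L = (38.40, -43.70) on LR. Then |DJ| = |J − D| = 59.39.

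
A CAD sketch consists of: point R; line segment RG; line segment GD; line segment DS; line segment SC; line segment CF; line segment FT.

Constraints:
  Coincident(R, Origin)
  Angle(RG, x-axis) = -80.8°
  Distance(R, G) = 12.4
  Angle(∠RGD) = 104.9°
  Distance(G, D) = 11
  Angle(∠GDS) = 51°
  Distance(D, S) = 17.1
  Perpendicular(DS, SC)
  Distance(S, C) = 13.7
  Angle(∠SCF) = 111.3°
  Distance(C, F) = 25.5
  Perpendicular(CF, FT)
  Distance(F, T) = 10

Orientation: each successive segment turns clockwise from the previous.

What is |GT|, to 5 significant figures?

17.952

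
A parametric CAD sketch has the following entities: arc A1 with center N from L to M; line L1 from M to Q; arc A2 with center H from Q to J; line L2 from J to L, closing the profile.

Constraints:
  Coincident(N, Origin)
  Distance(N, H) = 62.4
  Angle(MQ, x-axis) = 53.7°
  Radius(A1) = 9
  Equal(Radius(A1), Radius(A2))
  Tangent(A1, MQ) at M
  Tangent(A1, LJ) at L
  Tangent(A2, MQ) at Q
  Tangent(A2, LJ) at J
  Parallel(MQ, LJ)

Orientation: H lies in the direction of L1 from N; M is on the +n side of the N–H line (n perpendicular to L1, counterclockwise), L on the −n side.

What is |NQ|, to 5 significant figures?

63.046

The slot axis is L1's direction at 53.7°, so u = (cos 53.7°, sin 53.7°) = (0.59201, 0.80593) and n = (−sin 53.7°, cos 53.7°) = (-0.80593, 0.59201). N is at the origin and H lies 62.4 along u from N, so H = 62.4·u = (36.942, 50.290). Tangency of A1 to both parallel lines with radius 9.0 puts M and L at N ± 9.0·n: M = (-7.2534, 5.3281), L = (7.2534, -5.3281). Equal radii place Q and J the same way about H: Q = H + 9.0·n = (29.688, 55.618), J = H − 9.0·n = (44.195, 44.962). Then |NQ| = |Q − N| = 63.046.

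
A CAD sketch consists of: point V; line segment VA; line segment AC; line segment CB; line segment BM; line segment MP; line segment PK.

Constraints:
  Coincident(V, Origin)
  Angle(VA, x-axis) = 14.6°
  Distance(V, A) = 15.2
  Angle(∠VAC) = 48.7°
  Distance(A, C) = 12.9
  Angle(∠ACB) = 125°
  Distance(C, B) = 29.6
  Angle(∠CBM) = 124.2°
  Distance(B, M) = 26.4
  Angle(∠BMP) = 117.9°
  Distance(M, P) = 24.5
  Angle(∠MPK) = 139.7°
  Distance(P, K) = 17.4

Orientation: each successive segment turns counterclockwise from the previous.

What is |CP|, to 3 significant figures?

54.6

V is at the origin; VA runs at 14.6° with length 15.2, so A = (14.7, 3.83). ∠VAC = 48.7° gives AC at 146° from the x-axis; with |AC| = 12.9, C = (4.03, 11.1). ∠ACB = 125.0° gives CB at -159° from the x-axis; with |CB| = 29.6, B = (-23.6, 0.504). ∠CBM = 124.2° gives BM at -103° from the x-axis; with |BM| = 26.4, M = (-29.7, -25.2). ∠BMP = 117.9° gives MP at -41.2° from the x-axis; with |MP| = 24.5, P = (-11.3, -41.3). Then |CP| = |P − C| = 54.6.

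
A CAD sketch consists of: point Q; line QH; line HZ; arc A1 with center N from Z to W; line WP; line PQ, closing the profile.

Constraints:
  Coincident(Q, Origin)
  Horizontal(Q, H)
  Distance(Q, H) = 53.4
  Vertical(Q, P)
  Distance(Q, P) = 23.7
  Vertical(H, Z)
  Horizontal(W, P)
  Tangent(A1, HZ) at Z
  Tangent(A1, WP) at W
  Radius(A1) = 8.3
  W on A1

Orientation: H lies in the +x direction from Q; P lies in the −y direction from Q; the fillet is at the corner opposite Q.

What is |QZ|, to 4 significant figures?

55.58

Q is at the origin; Q and H share the same y with |QH| = 53.4 and H on the +x side, so H = (53.40, 0.000). Q and P share the same x with |QP| = 23.7 and P on the −y side, so P = (0.000, -23.70). The virtual corner opposite Q is at (53.40, -23.70). A1 meets HZ tangentially, so NZ is at right angles to HZ and A1 meets WP tangentially, so NW is at right angles to WP, with radius 8.3, so the center N sits 8.3 in from both sides at N = (45.10, -15.40). That places the tangent points at Z = (53.40, -15.40) on HZ and W = (45.10, -23.70) on WP. Then |QZ| = |Z − Q| = 55.58.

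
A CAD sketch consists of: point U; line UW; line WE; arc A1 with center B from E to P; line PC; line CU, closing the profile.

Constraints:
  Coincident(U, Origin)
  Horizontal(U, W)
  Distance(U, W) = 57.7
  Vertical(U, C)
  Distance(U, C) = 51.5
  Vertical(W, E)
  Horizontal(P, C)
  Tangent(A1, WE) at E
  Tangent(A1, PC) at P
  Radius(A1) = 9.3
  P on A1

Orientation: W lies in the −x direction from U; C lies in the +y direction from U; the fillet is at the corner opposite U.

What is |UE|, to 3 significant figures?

71.5

The virtual corner opposite U is at (-57.7, 51.5). A1 meets WE tangentially, so BE is at right angles to WE and the tangent condition forces BP to be normal to PC, with radius 9.3, so the center B sits 9.3 in from both sides at B = (-48.4, 42.2). That places the tangent points at E = (-57.7, 42.2) on WE and P = (-48.4, 51.5) on PC. Then |UE| = |E − U| = 71.5.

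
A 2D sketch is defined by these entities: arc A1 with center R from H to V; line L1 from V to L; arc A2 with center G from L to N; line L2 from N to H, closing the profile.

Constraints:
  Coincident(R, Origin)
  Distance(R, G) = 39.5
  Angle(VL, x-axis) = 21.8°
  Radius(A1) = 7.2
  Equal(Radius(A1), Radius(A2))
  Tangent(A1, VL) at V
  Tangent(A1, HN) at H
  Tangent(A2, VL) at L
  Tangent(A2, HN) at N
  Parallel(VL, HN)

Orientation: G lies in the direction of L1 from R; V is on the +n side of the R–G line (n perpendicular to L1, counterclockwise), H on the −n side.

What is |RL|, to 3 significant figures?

40.2

The slot axis is L1's direction at 21.8°, so u = (cos 21.8°, sin 21.8°) = (0.928, 0.371) and n = (−sin 21.8°, cos 21.8°) = (-0.371, 0.928). R is at the origin and G lies 39.5 along u from R, so G = 39.5·u = (36.7, 14.7). Tangency of A1 to both parallel lines with radius 7.2 puts V and H at R ± 7.2·n: V = (-2.67, 6.69), H = (2.67, -6.69). Equal radii place L and N the same way about G: L = G + 7.2·n = (34.0, 21.4), N = G − 7.2·n = (39.3, 7.98). Then |RL| = |L − R| = 40.2.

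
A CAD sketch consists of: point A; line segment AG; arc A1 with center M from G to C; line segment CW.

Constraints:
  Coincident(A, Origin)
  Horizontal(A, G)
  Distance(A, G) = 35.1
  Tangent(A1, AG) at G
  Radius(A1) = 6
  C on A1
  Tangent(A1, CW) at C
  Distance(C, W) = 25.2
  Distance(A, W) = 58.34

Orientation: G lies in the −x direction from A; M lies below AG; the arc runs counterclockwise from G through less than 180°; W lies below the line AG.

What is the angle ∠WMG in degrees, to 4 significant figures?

137.2°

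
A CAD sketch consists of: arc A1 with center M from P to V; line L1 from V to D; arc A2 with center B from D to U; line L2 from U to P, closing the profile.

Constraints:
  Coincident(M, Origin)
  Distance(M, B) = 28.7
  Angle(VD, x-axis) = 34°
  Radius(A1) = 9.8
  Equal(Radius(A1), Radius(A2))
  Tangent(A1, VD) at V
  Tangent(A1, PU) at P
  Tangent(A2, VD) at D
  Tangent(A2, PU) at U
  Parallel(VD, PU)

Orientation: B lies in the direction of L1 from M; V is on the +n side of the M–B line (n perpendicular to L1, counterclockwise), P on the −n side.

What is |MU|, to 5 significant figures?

30.327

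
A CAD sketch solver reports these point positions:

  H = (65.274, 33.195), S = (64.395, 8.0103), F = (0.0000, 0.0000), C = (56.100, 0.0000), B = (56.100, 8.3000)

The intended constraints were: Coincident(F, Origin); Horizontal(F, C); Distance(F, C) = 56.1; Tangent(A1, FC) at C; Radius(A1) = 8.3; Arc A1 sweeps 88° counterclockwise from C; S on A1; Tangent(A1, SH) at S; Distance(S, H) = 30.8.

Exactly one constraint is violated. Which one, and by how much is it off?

Distance(S, H) = 30.8 — off by 5.60.

F = (0.00, 0.00) ✓; F.y = 0.00, C.y = 0.00 ✓; |FC| = 56.10 ✓; ∠(BC, CF) = 90.00° ✓; |BC| = 8.300 ✓; bearing(B→S) − bearing(B→C) = 88.00° ✓; |BS| = 8.300 ✓; ∠(BS, SH) = 90.00° ✓; |SH| = 25.20 ✗.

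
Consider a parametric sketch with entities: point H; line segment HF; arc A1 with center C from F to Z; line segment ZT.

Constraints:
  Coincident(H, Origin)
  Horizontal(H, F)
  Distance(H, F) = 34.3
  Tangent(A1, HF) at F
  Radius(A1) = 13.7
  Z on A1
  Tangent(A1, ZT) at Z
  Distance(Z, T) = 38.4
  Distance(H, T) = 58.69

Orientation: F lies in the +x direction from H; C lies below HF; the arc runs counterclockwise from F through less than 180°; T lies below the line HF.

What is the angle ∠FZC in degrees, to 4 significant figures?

42.08°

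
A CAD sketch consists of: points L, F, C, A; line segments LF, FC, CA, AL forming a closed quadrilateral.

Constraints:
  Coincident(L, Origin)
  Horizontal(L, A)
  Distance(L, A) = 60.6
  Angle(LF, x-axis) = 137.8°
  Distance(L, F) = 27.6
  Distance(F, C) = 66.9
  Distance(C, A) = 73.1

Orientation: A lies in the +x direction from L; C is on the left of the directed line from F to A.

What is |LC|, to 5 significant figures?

70.751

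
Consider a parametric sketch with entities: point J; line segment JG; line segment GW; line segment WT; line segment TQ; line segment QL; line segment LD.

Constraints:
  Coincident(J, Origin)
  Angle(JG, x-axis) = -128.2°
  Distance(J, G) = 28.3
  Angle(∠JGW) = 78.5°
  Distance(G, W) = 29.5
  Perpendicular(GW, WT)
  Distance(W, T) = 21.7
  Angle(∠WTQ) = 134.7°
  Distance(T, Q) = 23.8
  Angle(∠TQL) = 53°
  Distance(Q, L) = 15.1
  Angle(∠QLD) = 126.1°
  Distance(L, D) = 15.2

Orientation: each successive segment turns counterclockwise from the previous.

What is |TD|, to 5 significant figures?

11.831

J is at the origin; JG runs at -128.2° with length 28.3, so G = (-17.501, -22.240). ∠JGW = 78.5° gives GW at -26.700° from the x-axis; with |GW| = 29.5, W = (8.8535, -35.495). GW ⟂ WT, so WT runs at 63.300°; with |WT| = 21.7, T = (18.604, -16.109). ∠WTQ = 134.7° gives TQ at 108.60° from the x-axis; with |TQ| = 23.8, Q = (11.012, 6.4484). ∠TQL = 53.0° gives QL at -124.40° from the x-axis; with |QL| = 15.1, L = (2.4815, -6.0108). ∠QLD = 126.1° gives LD at -70.500° from the x-axis; with |LD| = 15.2, D = (7.5554, -20.339). Then |TD| = |D − T| = 11.831.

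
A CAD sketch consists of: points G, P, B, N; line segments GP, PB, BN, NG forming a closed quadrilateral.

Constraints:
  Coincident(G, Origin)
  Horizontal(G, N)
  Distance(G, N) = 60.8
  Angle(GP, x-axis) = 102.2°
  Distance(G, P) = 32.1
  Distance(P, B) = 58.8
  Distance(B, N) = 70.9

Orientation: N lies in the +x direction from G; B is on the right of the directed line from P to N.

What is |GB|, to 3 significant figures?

27.8

G is at the origin; G and N share the same y with |GN| = 60.8 and N in +x, so N = (60.8, 0). GP runs at 102.2° with |GP| = 32.1, so P = (-6.78, 31.4). B is determined by |PB| = 58.8 and |BN| = 70.9 together: it lies at the intersection of circle(P, 58.8) and circle(N, 70.9). With |PN| = 74.5, the foot of the radical line on PN is 26.7 from P and the perpendicular offset is √(58.8² − 26.7²) = 52.4. Taking the right-of-PN solution: B = (-4.60, -27.4).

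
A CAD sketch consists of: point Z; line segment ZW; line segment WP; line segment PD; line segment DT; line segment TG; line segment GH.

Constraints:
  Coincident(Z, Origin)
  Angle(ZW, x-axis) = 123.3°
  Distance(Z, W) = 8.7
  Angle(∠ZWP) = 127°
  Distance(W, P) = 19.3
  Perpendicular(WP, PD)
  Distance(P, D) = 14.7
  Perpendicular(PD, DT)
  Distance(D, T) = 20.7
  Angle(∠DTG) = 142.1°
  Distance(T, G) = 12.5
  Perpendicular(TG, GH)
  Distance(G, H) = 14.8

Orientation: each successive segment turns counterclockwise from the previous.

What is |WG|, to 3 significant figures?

13.3

Z is at the origin; ZW runs at 123.3° with length 8.7, so W = (-4.78, 7.27). ∠ZWP = 127.0° gives WP at 176° from the x-axis; with |WP| = 19.3, P = (-24.0, 8.52). The perpendicularity gives PD at right angles to WP, so PD runs at -93.7°; with |PD| = 14.7, D = (-25.0, -6.15). PD ⟂ DT, so DT runs at -3.70°; with |DT| = 20.7, T = (-4.33, -7.49). ∠DTG = 142.1° gives TG at 34.2° from the x-axis; with |TG| = 12.5, G = (6.01, -0.462). Then |WG| = |G − W| = 13.3.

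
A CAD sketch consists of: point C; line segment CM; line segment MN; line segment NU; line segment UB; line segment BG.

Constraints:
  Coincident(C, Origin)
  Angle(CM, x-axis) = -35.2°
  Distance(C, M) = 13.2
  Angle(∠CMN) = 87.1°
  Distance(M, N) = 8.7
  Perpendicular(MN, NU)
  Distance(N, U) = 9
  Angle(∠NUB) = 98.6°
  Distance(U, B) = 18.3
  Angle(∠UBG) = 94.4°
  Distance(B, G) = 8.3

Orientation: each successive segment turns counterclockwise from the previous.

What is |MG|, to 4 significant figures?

11.84

C is at the origin; CM runs at -35.2° with length 13.2, so M = (10.79, -7.609). ∠CMN = 87.1° gives MN at 57.70° from the x-axis; with |MN| = 8.7, N = (15.44, -0.2551). MN ⟂ NU, so NU runs at 147.7°; with |NU| = 9.0, U = (7.828, 4.554). ∠NUB = 98.6° gives UB at -130.9° from the x-axis; with |UB| = 18.3, B = (-4.154, -9.278). ∠UBG = 94.4° gives BG at -45.30° from the x-axis; with |BG| = 8.3, G = (1.684, -15.18). Then |MG| = |G − M| = 11.84.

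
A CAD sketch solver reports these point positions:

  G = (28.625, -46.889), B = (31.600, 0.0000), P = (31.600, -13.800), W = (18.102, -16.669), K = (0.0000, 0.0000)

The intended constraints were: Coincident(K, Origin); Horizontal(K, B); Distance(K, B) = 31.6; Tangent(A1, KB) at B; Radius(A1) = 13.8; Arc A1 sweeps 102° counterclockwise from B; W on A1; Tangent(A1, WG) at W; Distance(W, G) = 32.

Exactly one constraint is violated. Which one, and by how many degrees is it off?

Tangent(A1, WG) at W — off by 7.20°.

K = (0.00, 0.00) ✓; K.y = 0.00, B.y = 0.00 ✓; |KB| = 31.60 ✓; ∠(PB, BK) = 90.00° ✓; |PB| = 13.80 ✓; bearing(P→W) − bearing(P→B) = 102.0° ✓; |PW| = 13.80 ✓; ∠(PW, WG) = 82.80° ✗; |WG| = 32.00 ✓.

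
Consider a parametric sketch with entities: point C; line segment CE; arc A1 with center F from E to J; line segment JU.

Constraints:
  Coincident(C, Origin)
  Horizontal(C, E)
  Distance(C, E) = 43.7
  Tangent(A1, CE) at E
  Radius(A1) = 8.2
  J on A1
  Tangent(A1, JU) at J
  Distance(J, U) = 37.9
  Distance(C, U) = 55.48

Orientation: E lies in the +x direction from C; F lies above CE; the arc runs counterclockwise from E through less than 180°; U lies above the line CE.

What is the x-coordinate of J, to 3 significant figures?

50.8

C is at the origin; C and E share the same y with |CE| = 43.7 and E on the +x side, so E = (43.7, 0.00). Tangency of A1 to CE means the radius FE is perpendicular to CE, so F = E + (0, 8.2) = (43.7, 8.20). Since FJ ⟂ JU (tangency), |FU| = √(8.2² + 37.9²) = 38.8 regardless of where J sits on A1. So U lies on both circle(C, 55.48) and circle(F, 38.8); the above-CE intersection is U = (32.1, 45.2). J is the foot of the tangent from U: J = (50.8, 12.2).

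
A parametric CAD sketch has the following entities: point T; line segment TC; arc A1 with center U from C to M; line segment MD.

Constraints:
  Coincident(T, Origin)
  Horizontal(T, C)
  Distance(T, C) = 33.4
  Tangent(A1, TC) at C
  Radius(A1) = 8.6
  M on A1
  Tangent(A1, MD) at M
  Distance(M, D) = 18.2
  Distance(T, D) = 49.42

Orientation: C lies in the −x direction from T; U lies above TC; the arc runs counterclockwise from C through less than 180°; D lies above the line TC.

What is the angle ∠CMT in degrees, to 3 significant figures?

82.3°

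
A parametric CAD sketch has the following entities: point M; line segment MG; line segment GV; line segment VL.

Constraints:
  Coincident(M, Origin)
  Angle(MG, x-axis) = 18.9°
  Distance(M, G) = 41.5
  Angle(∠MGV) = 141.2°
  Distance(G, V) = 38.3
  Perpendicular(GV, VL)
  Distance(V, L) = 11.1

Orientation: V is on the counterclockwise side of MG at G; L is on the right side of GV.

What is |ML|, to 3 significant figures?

79.8

M is at the origin; MG runs at 18.9° with length 41.5, so G = 41.5·(cos 18.9°, sin 18.9°) = (39.3, 13.4). ∠MGV = 141.2°, so GV runs at 18.9° + (180° − 141.2°) = 57.7° from the x-axis; with |GV| = 38.3, V = G + 38.3·(cos 57.7°, sin 57.7°) = (59.7, 45.8). GV is perpendicular to VL; with |VL| = 11.1 on the right of GV, L = V + 11.1·(0.845, -0.534) = (69.1, 39.9). Then |ML| = |L − M| = 79.8.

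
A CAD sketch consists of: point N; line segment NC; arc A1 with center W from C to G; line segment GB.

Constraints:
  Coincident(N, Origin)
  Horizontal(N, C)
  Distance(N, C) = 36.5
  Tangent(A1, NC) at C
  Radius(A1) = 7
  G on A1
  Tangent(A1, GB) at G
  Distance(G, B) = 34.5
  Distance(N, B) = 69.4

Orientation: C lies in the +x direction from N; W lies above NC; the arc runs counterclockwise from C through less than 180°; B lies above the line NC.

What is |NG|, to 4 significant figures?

42.36

Checks: |WG| = 7.000 ✓; ∠(WG, GB) = 90.00° ✓; |GB| = 34.50 ✓; |NB| = 69.40 ✓.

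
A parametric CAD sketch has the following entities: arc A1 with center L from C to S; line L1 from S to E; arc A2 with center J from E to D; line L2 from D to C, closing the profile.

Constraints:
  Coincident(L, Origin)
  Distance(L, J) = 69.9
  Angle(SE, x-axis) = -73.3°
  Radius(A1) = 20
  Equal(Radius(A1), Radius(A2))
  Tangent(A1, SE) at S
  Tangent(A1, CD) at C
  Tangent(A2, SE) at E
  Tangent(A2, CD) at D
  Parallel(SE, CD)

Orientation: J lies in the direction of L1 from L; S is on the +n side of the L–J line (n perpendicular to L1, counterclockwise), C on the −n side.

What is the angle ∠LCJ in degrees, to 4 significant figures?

74.03°

The slot axis is L1's direction at -73.3°, so u = (cos -73.3°, sin -73.3°) = (0.2874, -0.9578) and n = (−sin -73.3°, cos -73.3°) = (0.9578, 0.2874). L is at the origin and J lies 69.9 along u from L, so J = 69.9·u = (20.09, -66.95). Tangency of A1 to both parallel lines with radius 20.0 puts S and C at L ± 20.0·n: S = (19.16, 5.747), C = (-19.16, -5.747). Then cos ∠LCJ = CL·CJ / (|CL||CJ|), giving 74.03°.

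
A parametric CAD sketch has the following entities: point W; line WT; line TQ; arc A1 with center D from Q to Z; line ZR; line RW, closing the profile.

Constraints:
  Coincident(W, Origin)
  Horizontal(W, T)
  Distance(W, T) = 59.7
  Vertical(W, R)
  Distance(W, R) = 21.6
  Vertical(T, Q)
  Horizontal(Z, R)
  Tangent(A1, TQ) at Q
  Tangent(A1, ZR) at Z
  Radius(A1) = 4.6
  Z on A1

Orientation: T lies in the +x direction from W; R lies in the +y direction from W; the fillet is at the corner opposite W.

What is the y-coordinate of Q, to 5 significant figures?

17.000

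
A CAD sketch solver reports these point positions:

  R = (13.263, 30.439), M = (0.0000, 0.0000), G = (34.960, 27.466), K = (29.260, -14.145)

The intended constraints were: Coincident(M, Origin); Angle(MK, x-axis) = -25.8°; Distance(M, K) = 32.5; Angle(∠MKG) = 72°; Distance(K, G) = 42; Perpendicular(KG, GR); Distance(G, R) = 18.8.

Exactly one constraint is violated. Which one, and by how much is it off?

Distance(G, R) = 18.8 — off by 3.10.

M = (0.00, 0.00) ✓; MK at -25.80° ✓; |MK| = 32.50 ✓; ∠MKG = 72.00° ✓; |KG| = 42.00 ✓; ∠(KG, GR) = 90.00° ✓; |GR| = 21.90 ✗.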